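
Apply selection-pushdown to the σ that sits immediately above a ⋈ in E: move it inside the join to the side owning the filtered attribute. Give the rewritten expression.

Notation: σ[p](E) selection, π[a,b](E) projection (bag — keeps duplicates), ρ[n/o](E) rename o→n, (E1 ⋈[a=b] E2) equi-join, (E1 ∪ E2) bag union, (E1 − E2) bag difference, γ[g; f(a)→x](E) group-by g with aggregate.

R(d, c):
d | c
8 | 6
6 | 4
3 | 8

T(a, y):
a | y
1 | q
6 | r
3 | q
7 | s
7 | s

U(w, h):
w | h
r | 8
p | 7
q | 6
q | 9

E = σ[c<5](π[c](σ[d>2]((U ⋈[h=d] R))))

σ filters on d, owned by the right side.
E' = σ[c<5](π[c]((U ⋈[h=d] σ[d>2](R))))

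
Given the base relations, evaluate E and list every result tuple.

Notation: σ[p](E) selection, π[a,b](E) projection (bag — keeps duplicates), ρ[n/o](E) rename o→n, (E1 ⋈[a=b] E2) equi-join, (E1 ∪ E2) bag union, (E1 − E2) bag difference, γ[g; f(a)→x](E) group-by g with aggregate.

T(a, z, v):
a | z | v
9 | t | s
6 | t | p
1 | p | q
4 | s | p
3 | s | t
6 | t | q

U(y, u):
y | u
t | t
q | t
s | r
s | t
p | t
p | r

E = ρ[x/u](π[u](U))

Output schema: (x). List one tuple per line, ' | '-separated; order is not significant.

Row counts bottom-up:
  U → 6
  π[u](U) → 6
  ρ[x/u](π[u](U)) → 6

== RESULT ==
x
r
r
t
t
t
t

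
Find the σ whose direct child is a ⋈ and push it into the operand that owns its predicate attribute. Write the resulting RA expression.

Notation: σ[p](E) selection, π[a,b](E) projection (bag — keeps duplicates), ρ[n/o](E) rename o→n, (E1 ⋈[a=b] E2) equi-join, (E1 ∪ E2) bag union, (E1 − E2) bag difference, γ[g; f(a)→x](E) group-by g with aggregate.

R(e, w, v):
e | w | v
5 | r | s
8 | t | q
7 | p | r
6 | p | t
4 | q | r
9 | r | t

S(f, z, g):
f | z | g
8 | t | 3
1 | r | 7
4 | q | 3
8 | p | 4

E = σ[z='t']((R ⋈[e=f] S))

σ filters on z, owned by the right side.
E' = (R ⋈[e=f] σ[z='t'](S))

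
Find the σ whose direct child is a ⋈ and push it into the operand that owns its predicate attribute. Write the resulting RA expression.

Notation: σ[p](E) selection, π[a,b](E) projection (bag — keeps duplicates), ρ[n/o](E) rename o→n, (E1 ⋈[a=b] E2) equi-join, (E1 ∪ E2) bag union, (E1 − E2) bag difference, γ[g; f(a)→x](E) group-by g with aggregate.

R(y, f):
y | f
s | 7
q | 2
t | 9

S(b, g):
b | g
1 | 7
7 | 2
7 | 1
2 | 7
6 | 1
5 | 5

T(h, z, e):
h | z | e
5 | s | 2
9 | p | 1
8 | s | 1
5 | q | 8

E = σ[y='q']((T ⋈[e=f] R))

σ filters on y, owned by the right side.
E' = (T ⋈[e=f] σ[y='q'](R))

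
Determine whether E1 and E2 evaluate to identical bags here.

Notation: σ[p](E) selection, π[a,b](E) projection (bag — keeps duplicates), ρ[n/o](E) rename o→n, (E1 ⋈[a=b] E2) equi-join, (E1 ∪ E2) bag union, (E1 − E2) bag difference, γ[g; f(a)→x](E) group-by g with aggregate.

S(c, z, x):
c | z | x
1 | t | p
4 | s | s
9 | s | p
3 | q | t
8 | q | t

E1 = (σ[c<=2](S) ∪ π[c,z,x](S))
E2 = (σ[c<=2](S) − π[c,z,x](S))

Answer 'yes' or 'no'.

E1 subexpression sizes:
  S → 5
  σ[c<=2](S) → 1
  S → 5
  π[c,z,x](S) → 5
  (σ[c<=2](S) ∪ π[c,z,x](S)) → 6
E2 subexpression sizes:
  S → 5
  σ[c<=2](S) → 1
  S → 5
  π[c,z,x](S) → 5
  (σ[c<=2](S) − π[c,z,x](S)) → 0

E1 result:
c | z | x
1 | t | p
1 | t | p
3 | q | t
4 | s | s
8 | q | t
9 | s | p
E2 result:
c | z | x
(0 rows)
Witness: (4, 's', 's') appears 1× in E1 but 0× in E2.

no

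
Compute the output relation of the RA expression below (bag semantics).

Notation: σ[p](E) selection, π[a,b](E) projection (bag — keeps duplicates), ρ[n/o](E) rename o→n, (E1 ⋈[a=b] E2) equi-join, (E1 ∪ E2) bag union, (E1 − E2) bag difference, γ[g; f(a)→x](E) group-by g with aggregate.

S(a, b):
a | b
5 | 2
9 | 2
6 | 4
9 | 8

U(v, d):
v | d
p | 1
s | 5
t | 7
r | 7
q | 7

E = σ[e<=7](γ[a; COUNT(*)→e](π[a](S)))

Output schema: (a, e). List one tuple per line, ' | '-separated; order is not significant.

Per-node cardinality:
  S → 4
  π[a](S) → 4
  γ[a; COUNT(*)→e](π[a](S)) → 3
  σ[e<=7](γ[a; COUNT(*)→e](π[a](S))) → 3

== RESULT ==
a | e
5 | 1
6 | 1
9 | 2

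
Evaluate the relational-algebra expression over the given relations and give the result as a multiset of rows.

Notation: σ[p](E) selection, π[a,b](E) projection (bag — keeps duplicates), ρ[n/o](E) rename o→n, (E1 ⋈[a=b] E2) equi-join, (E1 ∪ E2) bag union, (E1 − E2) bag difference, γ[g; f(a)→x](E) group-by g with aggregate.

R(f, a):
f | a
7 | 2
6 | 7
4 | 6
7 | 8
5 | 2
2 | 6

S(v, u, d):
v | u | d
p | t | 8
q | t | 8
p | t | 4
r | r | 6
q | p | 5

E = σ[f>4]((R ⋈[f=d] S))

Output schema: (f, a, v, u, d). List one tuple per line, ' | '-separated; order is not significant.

Row counts bottom-up:
  R → 6
  S → 5
  (R ⋈[f=d] S) → 3
  σ[f>4]((R ⋈[f=d] S)) → 2

== RESULT ==
f | a | v | u | d
5 | 2 | q | p | 5
6 | 7 | r | r | 6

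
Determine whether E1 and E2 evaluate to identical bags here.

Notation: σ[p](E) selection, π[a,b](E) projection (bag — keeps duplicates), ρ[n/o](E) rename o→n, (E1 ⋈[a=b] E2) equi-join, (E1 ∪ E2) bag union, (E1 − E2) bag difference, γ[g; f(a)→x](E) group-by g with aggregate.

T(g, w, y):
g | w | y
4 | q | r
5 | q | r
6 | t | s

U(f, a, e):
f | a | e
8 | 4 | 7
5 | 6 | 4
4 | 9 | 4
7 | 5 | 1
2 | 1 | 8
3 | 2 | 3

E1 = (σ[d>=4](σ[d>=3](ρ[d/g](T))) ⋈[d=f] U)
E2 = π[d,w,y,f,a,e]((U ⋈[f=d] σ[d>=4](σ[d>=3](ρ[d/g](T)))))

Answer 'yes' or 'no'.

E1 row counts bottom-up:
  T → 3
  ρ[d/g](T) → 3
  σ[d>=3](ρ[d/g](T)) → 3
  σ[d>=4](σ[d>=3](ρ[d/g](T))) → 3
  U → 6
  (σ[d>=4](σ[d>=3](ρ[d/g](T))) ⋈[d=f] U) → 2
E2 row counts bottom-up:
  U → 6
  T → 3
  ρ[d/g](T) → 3
  σ[d>=3](ρ[d/g](T)) → 3
  σ[d>=4](σ[d>=3](ρ[d/g](T))) → 3
  (U ⋈[f=d] σ[d>=4](σ[d>=3](ρ[d/g](T)))) → 2
  π[d,w,y,f,a,e]((U ⋈[f=d] σ[d>=4](σ[d>=3](ρ[d/g](T))))) → 2

E1 and E2 produce the same multiset:
d | w | y | f | a | e
4 | q | r | 4 | 9 | 4
5 | q | r | 5 | 6 | 4

yes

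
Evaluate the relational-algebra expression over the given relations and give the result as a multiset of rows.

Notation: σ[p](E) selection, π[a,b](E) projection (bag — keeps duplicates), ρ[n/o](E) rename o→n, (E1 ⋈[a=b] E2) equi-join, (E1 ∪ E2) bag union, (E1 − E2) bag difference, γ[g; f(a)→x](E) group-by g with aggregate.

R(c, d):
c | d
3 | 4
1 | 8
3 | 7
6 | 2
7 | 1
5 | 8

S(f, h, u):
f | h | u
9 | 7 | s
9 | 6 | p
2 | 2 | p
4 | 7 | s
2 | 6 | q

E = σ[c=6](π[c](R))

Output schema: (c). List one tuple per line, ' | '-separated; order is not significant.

Row counts bottom-up:
  R → 6
  π[c](R) → 6
  σ[c=6](π[c](R)) → 1

== RESULT ==
c
6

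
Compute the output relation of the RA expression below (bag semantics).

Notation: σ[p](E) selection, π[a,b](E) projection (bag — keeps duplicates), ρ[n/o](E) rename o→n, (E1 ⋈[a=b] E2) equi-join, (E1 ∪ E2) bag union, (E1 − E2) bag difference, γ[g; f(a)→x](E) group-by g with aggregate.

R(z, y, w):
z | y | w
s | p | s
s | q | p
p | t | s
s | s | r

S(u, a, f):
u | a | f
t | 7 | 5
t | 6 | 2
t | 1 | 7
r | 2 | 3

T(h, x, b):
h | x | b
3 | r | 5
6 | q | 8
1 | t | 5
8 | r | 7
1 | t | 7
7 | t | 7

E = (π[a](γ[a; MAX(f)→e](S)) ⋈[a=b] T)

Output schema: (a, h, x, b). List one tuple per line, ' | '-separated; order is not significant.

Subexpression sizes:
  S → 4
  γ[a; MAX(f)→e](S) → 4
  π[a](γ[a; MAX(f)→e](S)) → 4
  T → 6
  (π[a](γ[a; MAX(f)→e](S)) ⋈[a=b] T) → 3

== RESULT ==
a | h | x | b
7 | 1 | t | 7
7 | 7 | t | 7
7 | 8 | r | 7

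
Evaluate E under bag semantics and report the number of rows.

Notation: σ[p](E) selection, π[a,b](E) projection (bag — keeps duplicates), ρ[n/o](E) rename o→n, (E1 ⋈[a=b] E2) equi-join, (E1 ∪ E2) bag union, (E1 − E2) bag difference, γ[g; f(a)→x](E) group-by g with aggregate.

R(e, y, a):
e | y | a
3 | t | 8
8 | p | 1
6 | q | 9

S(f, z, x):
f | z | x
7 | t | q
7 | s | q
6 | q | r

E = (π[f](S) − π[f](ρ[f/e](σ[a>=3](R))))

Per-node cardinality:
  S → 3
  π[f](S) → 3
  R → 3
  σ[a>=3](R) → 2
  ρ[f/e](σ[a>=3](R)) → 2
  π[f](ρ[f/e](σ[a>=3](R))) → 2
  (π[f](S) − π[f](ρ[f/e](σ[a>=3](R)))) → 2

|E| = 2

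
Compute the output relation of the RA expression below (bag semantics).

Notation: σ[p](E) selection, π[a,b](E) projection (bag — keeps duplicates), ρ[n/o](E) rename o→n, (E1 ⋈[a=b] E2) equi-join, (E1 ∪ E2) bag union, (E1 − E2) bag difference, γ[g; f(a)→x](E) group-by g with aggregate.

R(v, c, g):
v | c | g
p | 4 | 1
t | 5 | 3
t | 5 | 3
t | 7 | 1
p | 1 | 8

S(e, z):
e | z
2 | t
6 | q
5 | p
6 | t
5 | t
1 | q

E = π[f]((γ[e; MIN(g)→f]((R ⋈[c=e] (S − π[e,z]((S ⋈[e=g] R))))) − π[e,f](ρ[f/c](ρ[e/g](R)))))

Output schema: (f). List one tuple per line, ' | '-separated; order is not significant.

Subexpression sizes:
  R → 5
  S → 6
  S → 6
  R → 5
  (S ⋈[e=g] R) → 2
  π[e,z]((S ⋈[e=g] R)) → 2
  (S − π[e,z]((S ⋈[e=g] R))) → 5
  (R ⋈[c=e] (S − π[e,z]((S ⋈[e=g] R)))) → 4
  γ[e; MIN(g)→f]((R ⋈[c=e] (S − π[e,z]((S ⋈[e=g] R))))) → 1
  R → 5
  ρ[e/g](R) → 5
  ρ[f/c](ρ[e/g](R)) → 5
  π[e,f](ρ[f/c](ρ[e/g](R))) → 5
  (γ[e; MIN(g)→f]((R ⋈[c=e] (S − π[e,z]((S ⋈[e=g] R))))) − π[e,f](ρ[f/c](ρ[e/g](R)))) → 1
  π[f]((γ[e; MIN(g)→f]((R ⋈[c=e] (S − π[e,z]((S ⋈[e=g] R))))) − π[e,f](ρ[f/c](ρ[e/g](R))))) → 1

== RESULT ==
f
3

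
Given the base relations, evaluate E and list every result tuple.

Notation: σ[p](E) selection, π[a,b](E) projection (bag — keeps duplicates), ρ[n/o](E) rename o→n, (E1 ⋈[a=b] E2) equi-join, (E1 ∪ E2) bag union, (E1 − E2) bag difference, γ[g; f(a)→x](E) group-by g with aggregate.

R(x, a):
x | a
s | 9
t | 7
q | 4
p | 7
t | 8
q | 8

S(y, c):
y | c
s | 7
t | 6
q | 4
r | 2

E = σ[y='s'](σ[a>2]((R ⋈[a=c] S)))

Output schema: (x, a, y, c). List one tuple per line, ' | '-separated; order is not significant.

Row counts bottom-up:
  R → 6
  S → 4
  (R ⋈[a=c] S) → 3
  σ[a>2]((R ⋈[a=c] S)) → 3
  σ[y='s'](σ[a>2]((R ⋈[a=c] S))) → 2

== RESULT ==
x | a | y | c
p | 7 | s | 7
t | 7 | s | 7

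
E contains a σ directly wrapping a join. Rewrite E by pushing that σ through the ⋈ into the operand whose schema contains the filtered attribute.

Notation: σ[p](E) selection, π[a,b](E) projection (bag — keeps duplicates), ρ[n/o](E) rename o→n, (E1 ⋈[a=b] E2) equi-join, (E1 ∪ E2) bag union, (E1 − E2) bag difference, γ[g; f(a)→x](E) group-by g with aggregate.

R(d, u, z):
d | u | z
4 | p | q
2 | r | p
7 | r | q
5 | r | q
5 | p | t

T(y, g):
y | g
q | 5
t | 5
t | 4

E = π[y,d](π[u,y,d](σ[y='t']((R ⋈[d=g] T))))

σ filters on y, owned by the right side.
E' = π[y,d](π[u,y,d]((R ⋈[d=g] σ[y='t'](T))))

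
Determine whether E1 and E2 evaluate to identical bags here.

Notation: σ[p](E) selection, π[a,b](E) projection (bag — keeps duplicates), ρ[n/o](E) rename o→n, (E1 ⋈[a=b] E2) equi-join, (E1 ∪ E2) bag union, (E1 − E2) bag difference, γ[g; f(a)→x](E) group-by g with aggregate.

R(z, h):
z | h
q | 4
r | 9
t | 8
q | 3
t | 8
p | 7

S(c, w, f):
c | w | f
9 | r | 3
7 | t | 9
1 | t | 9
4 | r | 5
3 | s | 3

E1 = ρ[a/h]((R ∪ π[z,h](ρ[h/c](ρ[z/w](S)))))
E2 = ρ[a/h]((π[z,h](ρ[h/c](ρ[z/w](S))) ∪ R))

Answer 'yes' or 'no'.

E1 per-node cardinality:
  R → 6
  S → 5
  ρ[z/w](S) → 5
  ρ[h/c](ρ[z/w](S)) → 5
  π[z,h](ρ[h/c](ρ[z/w](S))) → 5
  (R ∪ π[z,h](ρ[h/c](ρ[z/w](S)))) → 11
  ρ[a/h]((R ∪ π[z,h](ρ[h/c](ρ[z/w](S))))) → 11
E2 per-node cardinality:
  S → 5
  ρ[z/w](S) → 5
  ρ[h/c](ρ[z/w](S)) → 5
  π[z,h](ρ[h/c](ρ[z/w](S))) → 5
  R → 6
  (π[z,h](ρ[h/c](ρ[z/w](S))) ∪ R) → 11
  ρ[a/h]((π[z,h](ρ[h/c](ρ[z/w](S))) ∪ R)) → 11

E1 and E2 produce the same multiset:
z | a
p | 7
q | 3
q | 4
r | 4
r | 9
r | 9
s | 3
t | 1
t | 7
t | 8
t | 8

yes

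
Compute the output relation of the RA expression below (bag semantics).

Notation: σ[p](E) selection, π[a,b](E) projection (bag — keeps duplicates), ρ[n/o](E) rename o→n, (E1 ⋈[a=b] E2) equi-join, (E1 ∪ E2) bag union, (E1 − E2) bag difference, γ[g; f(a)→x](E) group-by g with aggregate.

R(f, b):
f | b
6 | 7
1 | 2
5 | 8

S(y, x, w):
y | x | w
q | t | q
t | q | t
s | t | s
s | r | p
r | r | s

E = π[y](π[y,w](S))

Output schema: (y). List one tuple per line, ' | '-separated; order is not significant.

Subexpression sizes:
  S → 5
  π[y,w](S) → 5
  π[y](π[y,w](S)) → 5

== RESULT ==
y
q
r
s
s
t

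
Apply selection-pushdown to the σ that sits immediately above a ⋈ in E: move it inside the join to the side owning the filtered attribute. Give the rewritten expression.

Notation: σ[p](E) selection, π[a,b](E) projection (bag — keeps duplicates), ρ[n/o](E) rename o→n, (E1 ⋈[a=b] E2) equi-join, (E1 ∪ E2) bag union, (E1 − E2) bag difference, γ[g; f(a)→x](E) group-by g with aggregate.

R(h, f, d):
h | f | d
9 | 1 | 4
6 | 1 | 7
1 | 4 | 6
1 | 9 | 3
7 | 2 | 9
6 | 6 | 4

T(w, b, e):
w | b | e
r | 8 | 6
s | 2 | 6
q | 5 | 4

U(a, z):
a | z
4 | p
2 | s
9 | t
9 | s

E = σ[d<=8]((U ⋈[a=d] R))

σ filters on d, owned by the right side.
E' = (U ⋈[a=d] σ[d<=8](R))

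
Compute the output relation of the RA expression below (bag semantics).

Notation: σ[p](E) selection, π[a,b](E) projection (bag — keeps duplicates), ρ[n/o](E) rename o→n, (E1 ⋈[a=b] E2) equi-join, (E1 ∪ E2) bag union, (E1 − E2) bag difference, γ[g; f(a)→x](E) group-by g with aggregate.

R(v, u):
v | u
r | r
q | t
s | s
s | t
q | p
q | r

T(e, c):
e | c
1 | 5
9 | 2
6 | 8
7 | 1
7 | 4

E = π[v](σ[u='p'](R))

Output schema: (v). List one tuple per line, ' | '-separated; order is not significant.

Stepwise |·|:
  R → 6
  σ[u='p'](R) → 1
  π[v](σ[u='p'](R)) → 1

== RESULT ==
v
q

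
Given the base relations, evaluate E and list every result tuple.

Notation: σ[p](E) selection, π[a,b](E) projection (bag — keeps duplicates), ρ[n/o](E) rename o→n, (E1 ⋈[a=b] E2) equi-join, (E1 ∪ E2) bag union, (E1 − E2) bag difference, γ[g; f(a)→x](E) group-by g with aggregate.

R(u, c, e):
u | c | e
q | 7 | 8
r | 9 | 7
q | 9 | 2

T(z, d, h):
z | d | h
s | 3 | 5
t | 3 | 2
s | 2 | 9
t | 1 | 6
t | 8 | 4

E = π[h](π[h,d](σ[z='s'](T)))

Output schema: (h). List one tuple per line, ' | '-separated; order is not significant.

Stepwise |·|:
  T → 5
  σ[z='s'](T) → 2
  π[h,d](σ[z='s'](T)) → 2
  π[h](π[h,d](σ[z='s'](T))) → 2

== RESULT ==
h
5
9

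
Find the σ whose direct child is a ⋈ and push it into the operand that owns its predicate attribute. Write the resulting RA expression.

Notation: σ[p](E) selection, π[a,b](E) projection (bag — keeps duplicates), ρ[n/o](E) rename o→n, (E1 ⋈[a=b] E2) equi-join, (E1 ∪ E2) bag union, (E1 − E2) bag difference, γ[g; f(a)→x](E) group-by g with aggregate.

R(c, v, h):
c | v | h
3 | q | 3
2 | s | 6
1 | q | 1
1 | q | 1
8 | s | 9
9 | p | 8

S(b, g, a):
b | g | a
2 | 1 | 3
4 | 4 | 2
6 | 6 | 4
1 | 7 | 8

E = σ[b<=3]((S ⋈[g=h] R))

σ filters on b, owned by the left side.
E' = (σ[b<=3](S) ⋈[g=h] R)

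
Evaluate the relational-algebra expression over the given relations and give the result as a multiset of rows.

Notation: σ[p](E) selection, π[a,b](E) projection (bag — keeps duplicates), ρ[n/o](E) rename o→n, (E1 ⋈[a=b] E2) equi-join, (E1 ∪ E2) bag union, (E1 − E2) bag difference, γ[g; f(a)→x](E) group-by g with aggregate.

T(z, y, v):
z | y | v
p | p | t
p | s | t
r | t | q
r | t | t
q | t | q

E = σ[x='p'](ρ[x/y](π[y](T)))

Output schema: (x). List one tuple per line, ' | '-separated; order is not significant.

Row counts bottom-up:
  T → 5
  π[y](T) → 5
  ρ[x/y](π[y](T)) → 5
  σ[x='p'](ρ[x/y](π[y](T))) → 1

== RESULT ==
x
p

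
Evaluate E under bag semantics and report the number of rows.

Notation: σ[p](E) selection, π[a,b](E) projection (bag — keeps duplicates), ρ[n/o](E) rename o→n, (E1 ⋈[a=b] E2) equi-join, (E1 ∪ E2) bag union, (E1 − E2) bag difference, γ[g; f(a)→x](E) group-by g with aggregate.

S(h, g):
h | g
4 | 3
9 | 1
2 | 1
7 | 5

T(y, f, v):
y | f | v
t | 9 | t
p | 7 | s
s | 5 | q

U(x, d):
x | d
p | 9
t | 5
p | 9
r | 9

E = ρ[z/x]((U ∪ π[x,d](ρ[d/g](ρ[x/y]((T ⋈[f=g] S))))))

Per-node cardinality:
  U → 4
  T → 3
  S → 4
  (T ⋈[f=g] S) → 1
  ρ[x/y]((T ⋈[f=g] S)) → 1
  ρ[d/g](ρ[x/y]((T ⋈[f=g] S))) → 1
  π[x,d](ρ[d/g](ρ[x/y]((T ⋈[f=g] S)))) → 1
  (U ∪ π[x,d](ρ[d/g](ρ[x/y]((T ⋈[f=g] S))))) → 5
  ρ[z/x]((U ∪ π[x,d](ρ[d/g](ρ[x/y]((T ⋈[f=g] S)))))) → 5

|E| = 5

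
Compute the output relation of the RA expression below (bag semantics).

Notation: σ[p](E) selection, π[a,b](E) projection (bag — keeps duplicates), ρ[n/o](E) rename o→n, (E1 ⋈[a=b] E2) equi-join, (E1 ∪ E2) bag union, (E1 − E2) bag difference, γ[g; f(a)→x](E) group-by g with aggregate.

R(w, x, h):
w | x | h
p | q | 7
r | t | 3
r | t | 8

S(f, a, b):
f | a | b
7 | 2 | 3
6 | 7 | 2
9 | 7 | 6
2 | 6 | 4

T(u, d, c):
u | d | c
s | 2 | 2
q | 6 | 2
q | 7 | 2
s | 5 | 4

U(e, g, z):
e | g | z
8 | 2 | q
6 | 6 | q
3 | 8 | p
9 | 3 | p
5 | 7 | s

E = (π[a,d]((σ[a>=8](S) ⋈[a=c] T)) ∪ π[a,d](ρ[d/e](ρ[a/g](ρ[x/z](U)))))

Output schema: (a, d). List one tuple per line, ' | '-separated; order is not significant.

Per-node cardinality:
  S → 4
  σ[a>=8](S) → 0
  T → 4
  (σ[a>=8](S) ⋈[a=c] T) → 0
  π[a,d]((σ[a>=8](S) ⋈[a=c] T)) → 0
  U → 5
  ρ[x/z](U) → 5
  ρ[a/g](ρ[x/z](U)) → 5
  ρ[d/e](ρ[a/g](ρ[x/z](U))) → 5
  π[a,d](ρ[d/e](ρ[a/g](ρ[x/z](U)))) → 5
  (π[a,d]((σ[a>=8](S) ⋈[a=c] T)) ∪ π[a,d](ρ[d/e](ρ[a/g](ρ[x/z](U))))) → 5

== RESULT ==
a | d
2 | 8
3 | 9
6 | 6
7 | 5
8 | 3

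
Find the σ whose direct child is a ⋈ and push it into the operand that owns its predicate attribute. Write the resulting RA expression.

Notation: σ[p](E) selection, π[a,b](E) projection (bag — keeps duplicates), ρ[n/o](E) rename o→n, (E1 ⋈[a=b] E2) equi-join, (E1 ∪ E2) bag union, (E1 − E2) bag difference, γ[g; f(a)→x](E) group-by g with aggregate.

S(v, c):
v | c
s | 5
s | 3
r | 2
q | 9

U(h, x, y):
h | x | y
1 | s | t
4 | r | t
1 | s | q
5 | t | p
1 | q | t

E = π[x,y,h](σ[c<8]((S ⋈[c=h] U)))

σ filters on c, owned by the left side.
E' = π[x,y,h]((σ[c<8](S) ⋈[c=h] U))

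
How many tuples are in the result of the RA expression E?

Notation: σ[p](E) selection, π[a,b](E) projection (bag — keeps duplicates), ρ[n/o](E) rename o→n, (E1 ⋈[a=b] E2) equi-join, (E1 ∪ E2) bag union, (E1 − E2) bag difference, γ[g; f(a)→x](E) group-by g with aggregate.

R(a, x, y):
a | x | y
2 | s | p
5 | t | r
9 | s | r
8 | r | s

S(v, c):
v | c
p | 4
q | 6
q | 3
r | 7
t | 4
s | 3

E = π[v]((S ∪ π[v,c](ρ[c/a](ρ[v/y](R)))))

Subexpression sizes:
  S → 6
  R → 4
  ρ[v/y](R) → 4
  ρ[c/a](ρ[v/y](R)) → 4
  π[v,c](ρ[c/a](ρ[v/y](R))) → 4
  (S ∪ π[v,c](ρ[c/a](ρ[v/y](R)))) → 10
  π[v]((S ∪ π[v,c](ρ[c/a](ρ[v/y](R))))) → 10

|E| = 10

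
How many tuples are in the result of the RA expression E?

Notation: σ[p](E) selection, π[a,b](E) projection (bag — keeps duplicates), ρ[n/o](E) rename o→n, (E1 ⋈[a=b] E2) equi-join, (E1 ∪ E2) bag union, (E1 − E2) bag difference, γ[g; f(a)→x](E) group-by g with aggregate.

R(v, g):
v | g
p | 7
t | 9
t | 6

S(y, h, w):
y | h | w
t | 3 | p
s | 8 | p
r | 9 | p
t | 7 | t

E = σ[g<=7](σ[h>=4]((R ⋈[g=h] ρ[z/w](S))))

Per-node cardinality:
  R → 3
  S → 4
  ρ[z/w](S) → 4
  (R ⋈[g=h] ρ[z/w](S)) → 2
  σ[h>=4]((R ⋈[g=h] ρ[z/w](S))) → 2
  σ[g<=7](σ[h>=4]((R ⋈[g=h] ρ[z/w](S)))) → 1

|E| = 1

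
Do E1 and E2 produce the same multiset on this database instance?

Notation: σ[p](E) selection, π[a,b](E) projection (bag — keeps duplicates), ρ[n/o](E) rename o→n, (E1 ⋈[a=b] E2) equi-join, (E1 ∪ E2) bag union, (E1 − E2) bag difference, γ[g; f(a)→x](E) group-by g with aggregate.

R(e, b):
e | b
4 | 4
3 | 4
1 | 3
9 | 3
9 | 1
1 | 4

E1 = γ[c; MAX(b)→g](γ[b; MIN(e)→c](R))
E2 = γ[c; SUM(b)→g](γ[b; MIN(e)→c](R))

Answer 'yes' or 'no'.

E1 per-node cardinality:
  R → 6
  γ[b; MIN(e)→c](R) → 3
  γ[c; MAX(b)→g](γ[b; MIN(e)→c](R)) → 2
E2 per-node cardinality:
  R → 6
  γ[b; MIN(e)→c](R) → 3
  γ[c; SUM(b)→g](γ[b; MIN(e)→c](R)) → 2

E1 result:
c | g
1 | 4
9 | 1
E2 result:
c | g
1 | 7
9 | 1
Witness: (1, 7) appears 0× in E1 but 1× in E2.

no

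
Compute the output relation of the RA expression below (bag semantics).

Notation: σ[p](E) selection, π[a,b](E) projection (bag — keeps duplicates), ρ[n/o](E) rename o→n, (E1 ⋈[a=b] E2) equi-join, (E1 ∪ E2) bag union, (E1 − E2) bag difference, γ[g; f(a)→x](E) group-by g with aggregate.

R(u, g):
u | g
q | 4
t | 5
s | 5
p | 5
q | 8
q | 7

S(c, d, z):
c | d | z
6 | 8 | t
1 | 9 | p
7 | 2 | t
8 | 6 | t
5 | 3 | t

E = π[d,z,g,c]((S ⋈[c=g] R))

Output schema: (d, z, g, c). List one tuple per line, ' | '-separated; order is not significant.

Stepwise |·|:
  S → 5
  R → 6
  (S ⋈[c=g] R) → 5
  π[d,z,g,c]((S ⋈[c=g] R)) → 5

== RESULT ==
d | z | g | c
2 | t | 7 | 7
3 | t | 5 | 5
3 | t | 5 | 5
3 | t | 5 | 5
6 | t | 8 | 8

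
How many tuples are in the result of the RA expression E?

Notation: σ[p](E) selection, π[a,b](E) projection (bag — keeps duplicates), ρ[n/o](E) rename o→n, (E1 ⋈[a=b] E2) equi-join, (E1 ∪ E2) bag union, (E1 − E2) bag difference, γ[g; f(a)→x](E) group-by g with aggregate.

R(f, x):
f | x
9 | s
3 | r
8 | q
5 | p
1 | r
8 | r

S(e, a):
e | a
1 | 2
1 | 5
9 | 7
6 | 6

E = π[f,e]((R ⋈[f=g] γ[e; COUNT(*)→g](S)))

Stepwise |·|:
  R → 6
  S → 4
  γ[e; COUNT(*)→g](S) → 3
  (R ⋈[f=g] γ[e; COUNT(*)→g](S)) → 2
  π[f,e]((R ⋈[f=g] γ[e; COUNT(*)→g](S))) → 2

|E| = 2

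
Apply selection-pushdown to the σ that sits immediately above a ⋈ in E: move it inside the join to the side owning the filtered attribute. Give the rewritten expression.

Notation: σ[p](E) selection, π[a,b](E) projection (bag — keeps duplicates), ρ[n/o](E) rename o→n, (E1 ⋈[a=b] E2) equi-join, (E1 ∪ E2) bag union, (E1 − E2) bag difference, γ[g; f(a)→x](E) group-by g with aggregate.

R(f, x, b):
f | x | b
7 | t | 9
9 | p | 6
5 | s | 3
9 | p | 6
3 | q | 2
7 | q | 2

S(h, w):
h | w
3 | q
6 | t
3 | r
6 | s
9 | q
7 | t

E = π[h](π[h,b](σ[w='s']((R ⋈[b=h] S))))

σ filters on w, owned by the right side.
E' = π[h](π[h,b]((R ⋈[b=h] σ[w='s'](S))))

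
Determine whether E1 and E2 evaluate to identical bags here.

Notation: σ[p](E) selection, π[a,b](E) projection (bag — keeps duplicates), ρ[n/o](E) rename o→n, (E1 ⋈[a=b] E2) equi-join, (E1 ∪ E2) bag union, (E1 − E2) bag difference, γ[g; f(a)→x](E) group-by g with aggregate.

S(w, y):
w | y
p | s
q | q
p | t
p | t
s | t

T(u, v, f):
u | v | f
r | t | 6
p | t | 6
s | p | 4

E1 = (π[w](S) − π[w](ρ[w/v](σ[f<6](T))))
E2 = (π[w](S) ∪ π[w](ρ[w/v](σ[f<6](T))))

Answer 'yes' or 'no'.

E1 per-node cardinality:
  S → 5
  π[w](S) → 5
  T → 3
  σ[f<6](T) → 1
  ρ[w/v](σ[f<6](T)) → 1
  π[w](ρ[w/v](σ[f<6](T))) → 1
  (π[w](S) − π[w](ρ[w/v](σ[f<6](T)))) → 4
E2 per-node cardinality:
  S → 5
  π[w](S) → 5
  T → 3
  σ[f<6](T) → 1
  ρ[w/v](σ[f<6](T)) → 1
  π[w](ρ[w/v](σ[f<6](T))) → 1
  (π[w](S) ∪ π[w](ρ[w/v](σ[f<6](T)))) → 6

E1 result:
w
p
p
q
s
E2 result:
w
p
p
p
p
q
s
Witness: ('p',) appears 2× in E1 but 4× in E2.

no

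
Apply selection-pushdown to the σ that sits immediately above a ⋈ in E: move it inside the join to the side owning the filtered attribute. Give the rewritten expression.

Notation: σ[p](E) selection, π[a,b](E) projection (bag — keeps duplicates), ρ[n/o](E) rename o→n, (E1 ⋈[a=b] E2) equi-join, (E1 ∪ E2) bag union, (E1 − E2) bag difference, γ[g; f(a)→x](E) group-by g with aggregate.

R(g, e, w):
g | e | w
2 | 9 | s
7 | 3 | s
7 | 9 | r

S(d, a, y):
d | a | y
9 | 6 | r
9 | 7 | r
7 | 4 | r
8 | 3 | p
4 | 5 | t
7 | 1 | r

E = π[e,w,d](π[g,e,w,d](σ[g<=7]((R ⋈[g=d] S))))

σ filters on g, owned by the left side.
E' = π[e,w,d](π[g,e,w,d]((σ[g<=7](R) ⋈[g=d] S)))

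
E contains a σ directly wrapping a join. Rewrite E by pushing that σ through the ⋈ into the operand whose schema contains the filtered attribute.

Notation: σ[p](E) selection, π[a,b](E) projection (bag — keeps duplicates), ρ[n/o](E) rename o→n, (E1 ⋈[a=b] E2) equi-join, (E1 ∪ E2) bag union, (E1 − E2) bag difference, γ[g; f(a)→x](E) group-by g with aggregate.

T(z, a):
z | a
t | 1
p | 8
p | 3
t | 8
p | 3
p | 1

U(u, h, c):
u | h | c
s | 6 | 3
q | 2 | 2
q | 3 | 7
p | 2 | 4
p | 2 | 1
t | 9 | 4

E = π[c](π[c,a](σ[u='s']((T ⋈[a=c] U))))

σ filters on u, owned by the right side.
E' = π[c](π[c,a]((T ⋈[a=c] σ[u='s'](U))))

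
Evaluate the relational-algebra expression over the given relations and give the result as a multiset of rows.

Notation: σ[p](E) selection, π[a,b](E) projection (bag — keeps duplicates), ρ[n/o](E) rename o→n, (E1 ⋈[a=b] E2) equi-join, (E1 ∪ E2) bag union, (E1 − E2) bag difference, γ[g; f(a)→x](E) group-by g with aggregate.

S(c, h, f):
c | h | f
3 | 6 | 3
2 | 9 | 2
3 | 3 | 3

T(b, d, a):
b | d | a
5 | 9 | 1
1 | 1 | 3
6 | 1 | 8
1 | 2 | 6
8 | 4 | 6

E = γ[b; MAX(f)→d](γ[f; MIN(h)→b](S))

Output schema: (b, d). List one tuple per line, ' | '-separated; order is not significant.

Per-node cardinality:
  S → 3
  γ[f; MIN(h)→b](S) → 2
  γ[b; MAX(f)→d](γ[f; MIN(h)→b](S)) → 2

== RESULT ==
b | d
3 | 3
9 | 2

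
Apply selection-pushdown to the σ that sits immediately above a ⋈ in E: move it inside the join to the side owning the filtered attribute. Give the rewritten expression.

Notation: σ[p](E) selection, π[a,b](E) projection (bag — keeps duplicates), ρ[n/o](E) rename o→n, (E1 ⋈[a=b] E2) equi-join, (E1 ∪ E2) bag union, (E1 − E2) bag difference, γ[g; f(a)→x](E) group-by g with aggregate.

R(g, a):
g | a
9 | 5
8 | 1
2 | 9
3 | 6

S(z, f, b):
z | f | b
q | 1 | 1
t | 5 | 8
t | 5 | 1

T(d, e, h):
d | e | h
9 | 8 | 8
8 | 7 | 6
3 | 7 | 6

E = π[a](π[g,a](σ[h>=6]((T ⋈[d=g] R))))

σ filters on h, owned by the left side.
E' = π[a](π[g,a]((σ[h>=6](T) ⋈[d=g] R)))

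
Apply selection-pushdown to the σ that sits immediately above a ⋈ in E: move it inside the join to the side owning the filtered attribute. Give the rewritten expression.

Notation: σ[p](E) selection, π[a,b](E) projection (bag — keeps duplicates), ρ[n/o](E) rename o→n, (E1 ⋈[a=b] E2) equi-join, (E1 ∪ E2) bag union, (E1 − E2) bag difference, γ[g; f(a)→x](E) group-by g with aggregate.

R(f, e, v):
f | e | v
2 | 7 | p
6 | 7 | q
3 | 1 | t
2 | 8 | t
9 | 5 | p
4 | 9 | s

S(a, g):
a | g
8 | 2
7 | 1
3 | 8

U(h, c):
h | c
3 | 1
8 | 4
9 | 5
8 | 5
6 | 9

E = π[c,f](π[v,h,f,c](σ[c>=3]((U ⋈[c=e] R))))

σ filters on c, owned by the left side.
E' = π[c,f](π[v,h,f,c]((σ[c>=3](U) ⋈[c=e] R)))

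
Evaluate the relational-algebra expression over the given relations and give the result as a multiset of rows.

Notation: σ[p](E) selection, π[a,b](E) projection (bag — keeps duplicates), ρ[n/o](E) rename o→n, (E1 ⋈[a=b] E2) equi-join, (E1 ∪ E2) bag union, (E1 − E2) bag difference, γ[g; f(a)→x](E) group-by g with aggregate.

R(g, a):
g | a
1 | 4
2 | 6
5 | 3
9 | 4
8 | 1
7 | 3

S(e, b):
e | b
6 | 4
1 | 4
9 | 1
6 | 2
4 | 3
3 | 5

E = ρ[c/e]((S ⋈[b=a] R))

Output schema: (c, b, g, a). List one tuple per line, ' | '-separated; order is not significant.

Stepwise |·|:
  S → 6
  R → 6
  (S ⋈[b=a] R) → 7
  ρ[c/e]((S ⋈[b=a] R)) → 7

== RESULT ==
c | b | g | a
1 | 4 | 1 | 4
1 | 4 | 9 | 4
4 | 3 | 5 | 3
4 | 3 | 7 | 3
6 | 4 | 1 | 4
6 | 4 | 9 | 4
9 | 1 | 8 | 1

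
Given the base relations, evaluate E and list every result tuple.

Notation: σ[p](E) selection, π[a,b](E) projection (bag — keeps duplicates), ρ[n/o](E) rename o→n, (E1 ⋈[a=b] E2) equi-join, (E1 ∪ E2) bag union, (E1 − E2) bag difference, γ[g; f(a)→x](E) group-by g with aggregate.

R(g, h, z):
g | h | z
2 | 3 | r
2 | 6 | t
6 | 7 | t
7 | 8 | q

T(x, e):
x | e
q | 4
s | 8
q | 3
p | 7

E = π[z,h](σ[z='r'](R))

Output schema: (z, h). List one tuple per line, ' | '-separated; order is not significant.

Subexpression sizes:
  R → 4
  σ[z='r'](R) → 1
  π[z,h](σ[z='r'](R)) → 1

== RESULT ==
z | h
r | 3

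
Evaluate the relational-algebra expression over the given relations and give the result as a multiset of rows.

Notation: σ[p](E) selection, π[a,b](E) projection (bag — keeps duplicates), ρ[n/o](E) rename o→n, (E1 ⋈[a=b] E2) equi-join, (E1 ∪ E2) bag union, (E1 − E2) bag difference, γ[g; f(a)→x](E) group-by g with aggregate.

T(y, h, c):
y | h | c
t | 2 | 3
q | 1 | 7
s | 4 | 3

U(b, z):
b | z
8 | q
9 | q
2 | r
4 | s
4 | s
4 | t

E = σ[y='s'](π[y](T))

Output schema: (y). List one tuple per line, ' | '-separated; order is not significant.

Subexpression sizes:
  T → 3
  π[y](T) → 3
  σ[y='s'](π[y](T)) → 1

== RESULT ==
y
s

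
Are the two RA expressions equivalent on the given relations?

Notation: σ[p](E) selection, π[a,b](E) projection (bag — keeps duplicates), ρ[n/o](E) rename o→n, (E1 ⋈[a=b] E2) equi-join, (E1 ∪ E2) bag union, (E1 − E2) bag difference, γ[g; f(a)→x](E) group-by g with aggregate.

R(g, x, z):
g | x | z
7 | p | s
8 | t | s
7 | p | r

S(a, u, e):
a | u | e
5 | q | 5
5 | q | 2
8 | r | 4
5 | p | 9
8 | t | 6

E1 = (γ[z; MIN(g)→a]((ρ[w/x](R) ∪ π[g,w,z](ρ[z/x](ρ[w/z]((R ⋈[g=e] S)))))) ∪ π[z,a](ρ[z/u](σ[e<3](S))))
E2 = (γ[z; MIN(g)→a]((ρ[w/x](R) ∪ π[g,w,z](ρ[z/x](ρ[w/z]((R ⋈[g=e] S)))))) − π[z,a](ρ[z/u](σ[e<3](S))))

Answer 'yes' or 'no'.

E1 subexpression sizes:
  R → 3
  ρ[w/x](R) → 3
  R → 3
  S → 5
  (R ⋈[g=e] S) → 0
  ρ[w/z]((R ⋈[g=e] S)) → 0
  ρ[z/x](ρ[w/z]((R ⋈[g=e] S))) → 0
  π[g,w,z](ρ[z/x](ρ[w/z]((R ⋈[g=e] S)))) → 0
  (ρ[w/x](R) ∪ π[g,w,z](ρ[z/x](ρ[w/z]((R ⋈[g=e] S))))) → 3
  γ[z; MIN(g)→a]((ρ[w/x](R) ∪ π[g,w,z](ρ[z/x](ρ[w/z]((R ⋈[g=e] S)))))) → 2
  S → 5
  σ[e<3](S) → 1
  ρ[z/u](σ[e<3](S)) → 1
  π[z,a](ρ[z/u](σ[e<3](S))) → 1
  (γ[z; MIN(g)→a]((ρ[w/x](R) ∪ π[g,w,z](ρ[z/x](ρ[w/z]((R ⋈[g=e] S)))))) ∪ π[z,a](ρ[z/u](σ[e<3](S)))) → 3
E2 subexpression sizes:
  R → 3
  ρ[w/x](R) → 3
  R → 3
  S → 5
  (R ⋈[g=e] S) → 0
  ρ[w/z]((R ⋈[g=e] S)) → 0
  ρ[z/x](ρ[w/z]((R ⋈[g=e] S))) → 0
  π[g,w,z](ρ[z/x](ρ[w/z]((R ⋈[g=e] S)))) → 0
  (ρ[w/x](R) ∪ π[g,w,z](ρ[z/x](ρ[w/z]((R ⋈[g=e] S))))) → 3
  γ[z; MIN(g)→a]((ρ[w/x](R) ∪ π[g,w,z](ρ[z/x](ρ[w/z]((R ⋈[g=e] S)))))) → 2
  S → 5
  σ[e<3](S) → 1
  ρ[z/u](σ[e<3](S)) → 1
  π[z,a](ρ[z/u](σ[e<3](S))) → 1
  (γ[z; MIN(g)→a]((ρ[w/x](R) ∪ π[g,w,z](ρ[z/x](ρ[w/z]((R ⋈[g=e] S)))))) − π[z,a](ρ[z/u](σ[e<3](S)))) → 2

E1 result:
z | a
q | 5
r | 7
s | 7
E2 result:
z | a
r | 7
s | 7
Witness: ('q', 5) appears 1× in E1 but 0× in E2.

no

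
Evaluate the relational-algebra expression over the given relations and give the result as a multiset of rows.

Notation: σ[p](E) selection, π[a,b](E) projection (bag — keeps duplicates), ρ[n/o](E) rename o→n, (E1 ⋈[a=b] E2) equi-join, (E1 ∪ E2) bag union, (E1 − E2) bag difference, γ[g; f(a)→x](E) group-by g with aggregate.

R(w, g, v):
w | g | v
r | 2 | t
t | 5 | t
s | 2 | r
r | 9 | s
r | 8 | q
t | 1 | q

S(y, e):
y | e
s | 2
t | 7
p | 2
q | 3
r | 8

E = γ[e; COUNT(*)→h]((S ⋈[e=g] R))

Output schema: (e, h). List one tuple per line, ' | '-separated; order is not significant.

Subexpression sizes:
  S → 5
  R → 6
  (S ⋈[e=g] R) → 5
  γ[e; COUNT(*)→h]((S ⋈[e=g] R)) → 2

== RESULT ==
e | h
2 | 4
8 | 1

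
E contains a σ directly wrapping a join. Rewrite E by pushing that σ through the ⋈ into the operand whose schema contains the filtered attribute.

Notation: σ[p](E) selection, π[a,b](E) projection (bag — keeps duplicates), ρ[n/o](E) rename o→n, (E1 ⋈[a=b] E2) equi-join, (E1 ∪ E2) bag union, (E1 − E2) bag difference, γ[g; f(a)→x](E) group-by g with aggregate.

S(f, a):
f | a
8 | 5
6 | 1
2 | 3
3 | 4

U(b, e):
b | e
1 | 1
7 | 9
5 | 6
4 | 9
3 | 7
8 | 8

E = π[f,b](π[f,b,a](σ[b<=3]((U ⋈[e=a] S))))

σ filters on b, owned by the left side.
E' = π[f,b](π[f,b,a]((σ[b<=3](U) ⋈[e=a] S)))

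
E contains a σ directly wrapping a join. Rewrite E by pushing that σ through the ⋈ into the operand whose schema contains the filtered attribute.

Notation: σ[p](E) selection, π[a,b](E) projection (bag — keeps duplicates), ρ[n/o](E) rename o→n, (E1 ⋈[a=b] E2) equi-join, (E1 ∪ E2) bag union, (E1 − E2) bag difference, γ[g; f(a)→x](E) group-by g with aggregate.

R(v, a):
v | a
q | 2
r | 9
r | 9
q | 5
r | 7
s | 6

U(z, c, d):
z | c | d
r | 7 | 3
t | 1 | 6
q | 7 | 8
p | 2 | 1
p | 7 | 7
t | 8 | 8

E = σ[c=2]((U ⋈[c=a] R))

σ filters on c, owned by the left side.
E' = (σ[c=2](U) ⋈[c=a] R)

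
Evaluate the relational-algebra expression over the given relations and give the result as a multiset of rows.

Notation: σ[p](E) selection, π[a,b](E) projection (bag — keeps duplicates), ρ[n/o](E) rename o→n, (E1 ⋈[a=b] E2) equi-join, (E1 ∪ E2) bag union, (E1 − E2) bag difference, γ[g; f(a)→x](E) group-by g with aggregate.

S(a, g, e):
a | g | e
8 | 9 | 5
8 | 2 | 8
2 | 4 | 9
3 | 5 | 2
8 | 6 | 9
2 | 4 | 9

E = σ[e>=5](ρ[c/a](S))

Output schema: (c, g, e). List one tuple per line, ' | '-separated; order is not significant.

Per-node cardinality:
  S → 6
  ρ[c/a](S) → 6
  σ[e>=5](ρ[c/a](S)) → 5

== RESULT ==
c | g | e
2 | 4 | 9
2 | 4 | 9
8 | 2 | 8
8 | 6 | 9
8 | 9 | 5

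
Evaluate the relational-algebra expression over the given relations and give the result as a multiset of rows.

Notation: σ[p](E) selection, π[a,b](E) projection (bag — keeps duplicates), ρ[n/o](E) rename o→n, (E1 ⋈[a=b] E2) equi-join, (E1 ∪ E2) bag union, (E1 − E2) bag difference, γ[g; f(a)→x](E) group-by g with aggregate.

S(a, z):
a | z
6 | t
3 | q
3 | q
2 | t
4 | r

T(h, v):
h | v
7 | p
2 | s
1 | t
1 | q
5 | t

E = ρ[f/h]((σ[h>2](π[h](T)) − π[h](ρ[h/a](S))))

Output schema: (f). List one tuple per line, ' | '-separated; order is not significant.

Subexpression sizes:
  T → 5
  π[h](T) → 5
  σ[h>2](π[h](T)) → 2
  S → 5
  ρ[h/a](S) → 5
  π[h](ρ[h/a](S)) → 5
  (σ[h>2](π[h](T)) − π[h](ρ[h/a](S))) → 2
  ρ[f/h]((σ[h>2](π[h](T)) − π[h](ρ[h/a](S)))) → 2

== RESULT ==
f
5
7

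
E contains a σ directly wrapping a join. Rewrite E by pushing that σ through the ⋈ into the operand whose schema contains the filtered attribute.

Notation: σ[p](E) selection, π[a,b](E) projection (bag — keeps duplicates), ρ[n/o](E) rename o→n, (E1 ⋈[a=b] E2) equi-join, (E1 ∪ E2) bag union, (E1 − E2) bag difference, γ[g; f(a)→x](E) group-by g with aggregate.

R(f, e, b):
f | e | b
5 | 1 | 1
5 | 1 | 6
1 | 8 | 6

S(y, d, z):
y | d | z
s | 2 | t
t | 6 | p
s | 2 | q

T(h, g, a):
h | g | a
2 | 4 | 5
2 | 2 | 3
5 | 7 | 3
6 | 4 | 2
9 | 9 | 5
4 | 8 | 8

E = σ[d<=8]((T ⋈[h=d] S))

σ filters on d, owned by the right side.
E' = (T ⋈[h=d] σ[d<=8](S))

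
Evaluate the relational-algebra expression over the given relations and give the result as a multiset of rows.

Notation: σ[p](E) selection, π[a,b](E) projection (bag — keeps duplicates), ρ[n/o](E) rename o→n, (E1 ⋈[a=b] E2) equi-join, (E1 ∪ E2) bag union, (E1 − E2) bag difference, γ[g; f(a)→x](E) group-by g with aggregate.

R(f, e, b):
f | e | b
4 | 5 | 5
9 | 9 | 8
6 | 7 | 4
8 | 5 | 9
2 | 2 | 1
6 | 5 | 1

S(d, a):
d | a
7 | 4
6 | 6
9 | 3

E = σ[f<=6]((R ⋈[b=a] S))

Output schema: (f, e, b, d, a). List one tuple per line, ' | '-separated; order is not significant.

Subexpression sizes:
  R → 6
  S → 3
  (R ⋈[b=a] S) → 1
  σ[f<=6]((R ⋈[b=a] S)) → 1

== RESULT ==
f | e | b | d | a
6 | 7 | 4 | 7 | 4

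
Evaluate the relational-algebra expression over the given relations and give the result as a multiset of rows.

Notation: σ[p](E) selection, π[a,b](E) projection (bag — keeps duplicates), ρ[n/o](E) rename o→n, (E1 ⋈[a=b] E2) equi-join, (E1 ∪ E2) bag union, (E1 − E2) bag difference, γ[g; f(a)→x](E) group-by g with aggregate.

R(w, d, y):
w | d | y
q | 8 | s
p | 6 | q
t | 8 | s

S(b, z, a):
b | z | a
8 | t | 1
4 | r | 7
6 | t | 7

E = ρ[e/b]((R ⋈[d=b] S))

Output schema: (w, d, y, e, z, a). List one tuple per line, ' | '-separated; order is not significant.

Per-node cardinality:
  R → 3
  S → 3
  (R ⋈[d=b] S) → 3
  ρ[e/b]((R ⋈[d=b] S)) → 3

== RESULT ==
w | d | y | e | z | a
p | 6 | q | 6 | t | 7
q | 8 | s | 8 | t | 1
t | 8 | s | 8 | t | 1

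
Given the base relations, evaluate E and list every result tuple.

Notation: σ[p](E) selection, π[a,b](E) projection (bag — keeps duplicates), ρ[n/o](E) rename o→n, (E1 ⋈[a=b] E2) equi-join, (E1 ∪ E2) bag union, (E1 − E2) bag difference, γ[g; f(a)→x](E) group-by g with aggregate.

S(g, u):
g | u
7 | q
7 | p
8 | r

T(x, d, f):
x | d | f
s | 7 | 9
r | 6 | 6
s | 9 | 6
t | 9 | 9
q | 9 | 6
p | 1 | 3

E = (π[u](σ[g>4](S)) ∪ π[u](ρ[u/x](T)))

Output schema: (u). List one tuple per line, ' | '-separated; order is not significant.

Per-node cardinality:
  S → 3
  σ[g>4](S) → 3
  π[u](σ[g>4](S)) → 3
  T → 6
  ρ[u/x](T) → 6
  π[u](ρ[u/x](T)) → 6
  (π[u](σ[g>4](S)) ∪ π[u](ρ[u/x](T))) → 9

== RESULT ==
u
p
p
q
q
r
r
s
s
t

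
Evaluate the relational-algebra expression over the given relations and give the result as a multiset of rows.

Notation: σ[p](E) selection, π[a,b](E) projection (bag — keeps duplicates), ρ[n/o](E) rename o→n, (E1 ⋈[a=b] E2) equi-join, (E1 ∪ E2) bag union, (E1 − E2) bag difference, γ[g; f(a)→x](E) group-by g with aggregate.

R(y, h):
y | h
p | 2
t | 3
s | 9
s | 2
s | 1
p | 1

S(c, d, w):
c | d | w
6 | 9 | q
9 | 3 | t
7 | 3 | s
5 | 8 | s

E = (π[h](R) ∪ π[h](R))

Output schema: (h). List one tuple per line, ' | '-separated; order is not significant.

Per-node cardinality:
  R → 6
  π[h](R) → 6
  R → 6
  π[h](R) → 6
  (π[h](R) ∪ π[h](R)) → 12

== RESULT ==
h
1
1
1
1
2
2
2
2
3
3
9
9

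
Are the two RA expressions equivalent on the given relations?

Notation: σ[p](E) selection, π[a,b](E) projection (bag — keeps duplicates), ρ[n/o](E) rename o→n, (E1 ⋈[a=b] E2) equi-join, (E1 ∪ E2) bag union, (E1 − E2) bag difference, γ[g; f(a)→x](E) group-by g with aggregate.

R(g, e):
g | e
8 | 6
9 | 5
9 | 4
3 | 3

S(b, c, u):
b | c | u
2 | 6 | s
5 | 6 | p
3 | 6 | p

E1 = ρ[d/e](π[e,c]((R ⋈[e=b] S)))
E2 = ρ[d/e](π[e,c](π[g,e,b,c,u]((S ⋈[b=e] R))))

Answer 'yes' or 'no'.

E1 per-node cardinality:
  R → 4
  S → 3
  (R ⋈[e=b] S) → 2
  π[e,c]((R ⋈[e=b] S)) → 2
  ρ[d/e](π[e,c]((R ⋈[e=b] S))) → 2
E2 per-node cardinality:
  S → 3
  R → 4
  (S ⋈[b=e] R) → 2
  π[g,e,b,c,u]((S ⋈[b=e] R)) → 2
  π[e,c](π[g,e,b,c,u]((S ⋈[b=e] R))) → 2
  ρ[d/e](π[e,c](π[g,e,b,c,u]((S ⋈[b=e] R)))) → 2

E1 and E2 produce the same multiset:
d | c
3 | 6
5 | 6

yes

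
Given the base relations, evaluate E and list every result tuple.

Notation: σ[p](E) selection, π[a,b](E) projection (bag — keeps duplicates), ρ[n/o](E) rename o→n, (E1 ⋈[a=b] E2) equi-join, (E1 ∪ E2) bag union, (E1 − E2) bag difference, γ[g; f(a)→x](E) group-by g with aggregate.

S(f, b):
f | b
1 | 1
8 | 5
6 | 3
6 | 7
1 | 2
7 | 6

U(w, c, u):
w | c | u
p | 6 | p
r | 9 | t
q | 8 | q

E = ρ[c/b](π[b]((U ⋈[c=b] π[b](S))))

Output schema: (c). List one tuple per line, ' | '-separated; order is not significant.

Per-node cardinality:
  U → 3
  S → 6
  π[b](S) → 6
  (U ⋈[c=b] π[b](S)) → 1
  π[b]((U ⋈[c=b] π[b](S))) → 1
  ρ[c/b](π[b]((U ⋈[c=b] π[b](S)))) → 1

== RESULT ==
c
6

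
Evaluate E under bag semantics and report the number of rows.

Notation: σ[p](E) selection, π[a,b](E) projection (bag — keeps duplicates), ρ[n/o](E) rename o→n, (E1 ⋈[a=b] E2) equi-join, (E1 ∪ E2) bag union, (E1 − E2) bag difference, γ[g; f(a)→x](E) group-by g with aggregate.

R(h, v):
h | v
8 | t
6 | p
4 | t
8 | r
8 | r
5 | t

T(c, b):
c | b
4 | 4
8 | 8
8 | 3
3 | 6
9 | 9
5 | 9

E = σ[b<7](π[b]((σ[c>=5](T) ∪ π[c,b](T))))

Row counts bottom-up:
  T → 6
  σ[c>=5](T) → 4
  T → 6
  π[c,b](T) → 6
  (σ[c>=5](T) ∪ π[c,b](T)) → 10
  π[b]((σ[c>=5](T) ∪ π[c,b](T))) → 10
  σ[b<7](π[b]((σ[c>=5](T) ∪ π[c,b](T)))) → 4

|E| = 4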